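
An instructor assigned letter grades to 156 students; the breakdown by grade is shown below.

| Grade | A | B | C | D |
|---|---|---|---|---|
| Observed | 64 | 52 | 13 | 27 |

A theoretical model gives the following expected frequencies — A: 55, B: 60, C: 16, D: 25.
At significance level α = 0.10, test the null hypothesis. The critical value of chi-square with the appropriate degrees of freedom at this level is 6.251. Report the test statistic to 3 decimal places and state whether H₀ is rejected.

3.262; do not reject

A: (64 − 55)²/55 = 81/55 = 1.4727
B: (52 − 60)²/60 = 64/60 = 1.0667
C: (13 − 16)²/16 = 9/16 = 0.5625
D: (27 − 25)²/25 = 4/25 = 0.1600
Sum = 3.262
df = 3. Since 3.262 < 6.251, we do not reject H₀.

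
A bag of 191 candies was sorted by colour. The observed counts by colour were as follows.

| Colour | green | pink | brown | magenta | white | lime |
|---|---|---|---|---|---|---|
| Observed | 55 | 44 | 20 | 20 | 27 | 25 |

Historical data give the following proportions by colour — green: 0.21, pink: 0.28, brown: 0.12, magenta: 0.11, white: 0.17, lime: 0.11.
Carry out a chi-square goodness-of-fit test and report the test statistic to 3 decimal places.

Expected counts E_i = n·p_i: 191×0.21 = 40.11, 191×0.28 = 53.48, 191×0.12 = 22.92, 191×0.11 = 21.01, 191×0.17 = 32.47, 191×0.11 = 21.01.
χ² = (55−40.11)²/40.11 + (44−53.48)²/53.48 + (20−22.92)²/22.92 + (20−21.01)²/21.01 + (27−32.47)²/32.47 + (25−21.01)²/21.01
   = 5.5276 + 1.6804 + 0.3720 + 0.0486 + 0.9215 + 0.7577
Sum = 9.308

9.308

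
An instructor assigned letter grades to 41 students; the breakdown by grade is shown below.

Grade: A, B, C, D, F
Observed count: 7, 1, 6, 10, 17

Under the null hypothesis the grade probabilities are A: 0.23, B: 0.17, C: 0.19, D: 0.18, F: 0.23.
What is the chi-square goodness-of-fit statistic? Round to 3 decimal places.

Expected counts E_i = n·p_i: 41×0.23 = 9.43, 41×0.17 = 6.97, 41×0.19 = 7.79, 41×0.18 = 7.38, 41×0.23 = 9.43.
cat         O        E   (O−E)²/E
A           7     9.43     0.6262
B           1     6.97     5.1135
C           6     7.79     0.4113
D          10     7.38     0.9301
F          17     9.43     6.0769
Sum = 13.158

13.158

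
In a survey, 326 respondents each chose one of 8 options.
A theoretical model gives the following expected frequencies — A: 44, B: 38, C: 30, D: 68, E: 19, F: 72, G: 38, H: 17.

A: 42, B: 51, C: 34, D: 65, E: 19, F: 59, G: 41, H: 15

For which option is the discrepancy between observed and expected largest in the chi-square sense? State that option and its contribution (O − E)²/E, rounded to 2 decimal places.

cat         O        E   (O−E)²/E
A          42       44      0.091
B          51       38      4.447
C          34       30      0.533
D          65       68      0.132
E          19       19      0.000
F          59       72      2.347
G          41       38      0.237
H          15       17      0.235
The largest term is for B: 4.45.

B, 4.45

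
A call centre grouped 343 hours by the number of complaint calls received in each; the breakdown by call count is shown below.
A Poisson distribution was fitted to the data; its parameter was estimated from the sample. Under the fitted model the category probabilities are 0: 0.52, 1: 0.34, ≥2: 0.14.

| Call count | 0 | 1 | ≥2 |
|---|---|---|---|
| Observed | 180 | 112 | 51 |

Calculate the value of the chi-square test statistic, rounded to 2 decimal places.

Expected counts E_i = n·p_i: 343×0.52 = 178.36, 343×0.34 = 116.62, 343×0.14 = 48.02.
cat         O        E   (O−E)²/E
0         180   178.36      0.015
1         112   116.62      0.183
≥2         51    48.02      0.185
Sum = 0.38

0.38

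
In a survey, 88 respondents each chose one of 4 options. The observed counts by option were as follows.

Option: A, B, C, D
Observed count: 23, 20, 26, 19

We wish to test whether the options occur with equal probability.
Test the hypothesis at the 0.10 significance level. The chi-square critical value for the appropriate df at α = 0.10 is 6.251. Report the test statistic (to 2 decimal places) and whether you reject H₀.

Under H₀ each category has probability 1/4, so each expected count is 88/4 = 22.
cat         O        E   (O−E)²/E
A          23       22      0.045
B          20       22      0.182
C          26       22      0.727
D          19       22      0.409
Sum = 1.36
df = 3. Since 1.36 < 6.251, we do not reject H₀.

1.36; do not reject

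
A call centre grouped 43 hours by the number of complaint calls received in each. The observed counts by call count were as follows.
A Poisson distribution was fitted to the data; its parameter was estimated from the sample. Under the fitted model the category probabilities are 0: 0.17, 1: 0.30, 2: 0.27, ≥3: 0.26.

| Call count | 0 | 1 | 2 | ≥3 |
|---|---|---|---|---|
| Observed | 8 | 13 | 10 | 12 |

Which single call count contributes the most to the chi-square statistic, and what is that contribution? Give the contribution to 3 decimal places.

2, 0.223

Expected counts E_i = n·p_i: 43×0.17 = 7.31, 43×0.30 = 12.9, 43×0.27 = 11.61, 43×0.26 = 11.18.
0: (8 − 7.31)²/7.31 = 0.4761/7.31 = 0.0651
1: (13 − 12.9)²/12.9 = 0.01/12.9 = 0.0008
2: (10 − 11.61)²/11.61 = 2.5921/11.61 = 0.2233
≥3: (12 − 11.18)²/11.18 = 0.6724/11.18 = 0.0601
The largest term is for 2: 0.223.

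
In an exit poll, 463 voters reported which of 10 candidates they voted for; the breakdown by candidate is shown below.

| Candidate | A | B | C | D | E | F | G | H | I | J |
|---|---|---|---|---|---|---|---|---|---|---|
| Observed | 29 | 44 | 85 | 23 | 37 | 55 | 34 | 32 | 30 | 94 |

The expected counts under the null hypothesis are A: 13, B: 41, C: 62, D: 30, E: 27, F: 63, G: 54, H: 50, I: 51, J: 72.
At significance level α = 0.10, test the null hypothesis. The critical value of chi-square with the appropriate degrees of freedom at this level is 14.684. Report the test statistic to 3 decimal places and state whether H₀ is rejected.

χ² = (29−13)²/13 + (44−41)²/41 + (85−62)²/62 + (23−30)²/30 + (37−27)²/27 + (55−63)²/63 + (34−54)²/54 + (32−50)²/50 + (30−51)²/51 + (94−72)²/72
   = 19.6923 + 0.2195 + 8.5323 + 1.6333 + 3.7037 + 1.0159 + 7.4074 + 6.4800 + 8.6471 + 6.7222
Sum = 64.054
df = 9. Since 64.054 > 14.684, we reject H₀.

64.054; reject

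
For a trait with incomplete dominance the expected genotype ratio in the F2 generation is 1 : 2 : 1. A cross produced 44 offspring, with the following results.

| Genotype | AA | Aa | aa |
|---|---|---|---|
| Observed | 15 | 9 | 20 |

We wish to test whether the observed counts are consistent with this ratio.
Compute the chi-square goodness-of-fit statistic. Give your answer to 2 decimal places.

16.50

Ratio total = 4. Expected counts: 44×1/4 = 11, 44×2/4 = 22, 44×1/4 = 11.
AA: (15 − 11)²/11 = 16/11 = 1.455
Aa: (9 − 22)²/22 = 169/22 = 7.682
aa: (20 − 11)²/11 = 81/11 = 7.364
Sum = 16.50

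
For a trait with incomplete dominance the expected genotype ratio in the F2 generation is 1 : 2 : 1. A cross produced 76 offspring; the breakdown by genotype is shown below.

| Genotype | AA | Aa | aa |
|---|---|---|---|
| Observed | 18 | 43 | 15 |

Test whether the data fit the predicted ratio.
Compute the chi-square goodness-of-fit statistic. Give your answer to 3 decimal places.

Ratio total = 4. Expected counts: 76×1/4 = 19, 76×2/4 = 38, 76×1/4 = 19.
AA: (18 − 19)²/19 = 1/19 = 0.0526
Aa: (43 − 38)²/38 = 25/38 = 0.6579
aa: (15 − 19)²/19 = 16/19 = 0.8421
Sum = 1.553

1.553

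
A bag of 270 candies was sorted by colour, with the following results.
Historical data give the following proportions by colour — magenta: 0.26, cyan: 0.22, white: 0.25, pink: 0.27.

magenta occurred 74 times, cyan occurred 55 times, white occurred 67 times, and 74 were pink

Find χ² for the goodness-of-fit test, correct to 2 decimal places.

0.55

Expected counts E_i = n·p_i: 270×0.26 = 70.2, 270×0.22 = 59.4, 270×0.25 = 67.5, 270×0.27 = 72.9.
magenta: (74 − 70.2)²/70.2 = 14.44/70.2 = 0.206
cyan: (55 − 59.4)²/59.4 = 19.36/59.4 = 0.326
white: (67 − 67.5)²/67.5 = 0.25/67.5 = 0.004
pink: (74 − 72.9)²/72.9 = 1.21/72.9 = 0.017
Sum = 0.55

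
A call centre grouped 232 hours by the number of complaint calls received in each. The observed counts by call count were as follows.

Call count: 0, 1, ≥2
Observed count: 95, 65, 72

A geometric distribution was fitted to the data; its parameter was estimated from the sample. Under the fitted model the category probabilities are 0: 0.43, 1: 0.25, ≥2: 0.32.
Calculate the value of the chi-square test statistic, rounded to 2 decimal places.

Expected counts E_i = n·p_i: 232×0.43 = 99.76, 232×0.25 = 58, 232×0.32 = 74.24.
χ² = (95−99.76)²/99.76 + (65−58)²/58 + (72−74.24)²/74.24
   = 0.227 + 0.845 + 0.068
Sum = 1.14

1.14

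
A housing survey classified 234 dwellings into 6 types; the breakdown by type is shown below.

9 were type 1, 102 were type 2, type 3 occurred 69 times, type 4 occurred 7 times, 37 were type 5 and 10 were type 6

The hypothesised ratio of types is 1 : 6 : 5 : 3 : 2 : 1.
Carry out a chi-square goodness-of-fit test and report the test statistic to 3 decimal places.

40.464

Ratio total = 18. Expected counts: 234×1/18 = 13, 234×6/18 = 78, 234×5/18 = 65, 234×3/18 = 39, 234×2/18 = 26, 234×1/18 = 13.
χ² = (9−13)²/13 + (102−78)²/78 + (69−65)²/65 + (7−39)²/39 + (37−26)²/26 + (10−13)²/13
   = 1.2308 + 7.3846 + 0.2462 + 26.2564 + 4.6538 + 0.6923
Sum = 40.464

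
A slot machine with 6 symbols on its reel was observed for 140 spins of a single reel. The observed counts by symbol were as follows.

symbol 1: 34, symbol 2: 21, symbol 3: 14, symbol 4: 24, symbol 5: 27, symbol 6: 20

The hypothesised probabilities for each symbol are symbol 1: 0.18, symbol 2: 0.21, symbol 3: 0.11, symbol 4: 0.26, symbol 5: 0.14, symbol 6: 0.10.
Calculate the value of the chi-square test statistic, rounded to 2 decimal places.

Expected counts E_i = n·p_i: 140×0.18 = 25.2, 140×0.21 = 29.4, 140×0.11 = 15.4, 140×0.26 = 36.4, 140×0.14 = 19.6, 140×0.10 = 14.
χ² = (34−25.2)²/25.2 + (21−29.4)²/29.4 + (14−15.4)²/15.4 + (24−36.4)²/36.4 + (27−19.6)²/19.6 + (20−14)²/14
   = 3.073 + 2.400 + 0.127 + 4.224 + 2.794 + 2.571
Sum = 15.19

15.19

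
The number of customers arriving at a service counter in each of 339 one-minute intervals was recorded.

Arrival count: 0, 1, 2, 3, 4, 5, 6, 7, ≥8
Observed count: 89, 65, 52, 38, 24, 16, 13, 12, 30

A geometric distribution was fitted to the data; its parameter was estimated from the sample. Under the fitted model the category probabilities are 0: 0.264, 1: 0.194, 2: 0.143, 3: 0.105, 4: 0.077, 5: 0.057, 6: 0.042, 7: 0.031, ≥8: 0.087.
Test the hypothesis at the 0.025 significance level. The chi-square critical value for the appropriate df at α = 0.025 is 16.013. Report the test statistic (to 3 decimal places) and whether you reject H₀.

Expected counts E_i = n·p_i: 339×0.264 = 89.496, 339×0.194 = 65.766, 339×0.143 = 48.477, 339×0.105 = 35.595, 339×0.077 = 26.103, 339×0.057 = 19.323, 339×0.042 = 14.238, 339×0.031 = 10.509, 339×0.087 = 29.493.
0: (89 − 89.496)²/89.496 = 0.246016/89.496 = 0.0027
1: (65 − 65.766)²/65.766 = 0.586756/65.766 = 0.0089
2: (52 − 48.477)²/48.477 = 12.411529/48.477 = 0.2560
3: (38 − 35.595)²/35.595 = 5.784025/35.595 = 0.1625
4: (24 − 26.103)²/26.103 = 4.422609/26.103 = 0.1694
5: (16 − 19.323)²/19.323 = 11.042329/19.323 = 0.5715
6: (13 − 14.238)²/14.238 = 1.532644/14.238 = 0.1076
7: (12 − 10.509)²/10.509 = 2.223081/10.509 = 0.2115
≥8: (30 − 29.493)²/29.493 = 0.257049/29.493 = 0.0087
Sum = 1.499
df = 7. Since 1.499 < 16.013, we do not reject H₀.

1.499; do not reject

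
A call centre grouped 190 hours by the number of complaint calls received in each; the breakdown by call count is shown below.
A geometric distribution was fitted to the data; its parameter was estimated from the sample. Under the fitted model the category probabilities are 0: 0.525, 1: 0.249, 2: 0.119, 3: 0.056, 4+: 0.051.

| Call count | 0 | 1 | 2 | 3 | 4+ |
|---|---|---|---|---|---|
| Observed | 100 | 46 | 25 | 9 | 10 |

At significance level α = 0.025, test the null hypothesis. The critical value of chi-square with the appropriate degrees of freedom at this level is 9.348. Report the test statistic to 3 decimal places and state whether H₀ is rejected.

0.552; do not reject

Expected counts E_i = n·p_i: 190×0.525 = 99.75, 190×0.249 = 47.31, 190×0.119 = 22.61, 190×0.056 = 10.64, 190×0.051 = 9.69.
0: (100 − 99.75)²/99.75 = 0.0625/99.75 = 0.0006
1: (46 − 47.31)²/47.31 = 1.7161/47.31 = 0.0363
2: (25 − 22.61)²/22.61 = 5.7121/22.61 = 0.2526
3: (9 − 10.64)²/10.64 = 2.6896/10.64 = 0.2528
4+: (10 − 9.69)²/9.69 = 0.0961/9.69 = 0.0099
Sum = 0.552
df = 3. Since 0.552 < 9.348, we do not reject H₀.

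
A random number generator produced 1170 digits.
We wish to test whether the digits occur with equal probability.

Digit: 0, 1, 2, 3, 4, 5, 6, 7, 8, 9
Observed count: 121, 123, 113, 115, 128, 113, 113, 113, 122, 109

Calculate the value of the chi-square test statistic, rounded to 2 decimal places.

Expected count for each of the 10 categories: 1170/10 = 117.
0: (121 − 117)²/117 = 16/117 = 0.137
1: (123 − 117)²/117 = 36/117 = 0.308
2: (113 − 117)²/117 = 16/117 = 0.137
3: (115 − 117)²/117 = 4/117 = 0.034
4: (128 − 117)²/117 = 121/117 = 1.034
5: (113 − 117)²/117 = 16/117 = 0.137
6: (113 − 117)²/117 = 16/117 = 0.137
7: (113 − 117)²/117 = 16/117 = 0.137
8: (122 − 117)²/117 = 25/117 = 0.214
9: (109 − 117)²/117 = 64/117 = 0.547
Sum = 2.82

2.82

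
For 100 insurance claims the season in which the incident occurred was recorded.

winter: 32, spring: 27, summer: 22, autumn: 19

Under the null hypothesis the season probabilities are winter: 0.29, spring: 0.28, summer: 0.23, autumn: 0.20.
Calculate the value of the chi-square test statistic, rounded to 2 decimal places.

0.44

Expected counts E_i = n·p_i: 100×0.29 = 29, 100×0.28 = 28, 100×0.23 = 23, 100×0.20 = 20.
winter: (32 − 29)²/29 = 9/29 = 0.310
spring: (27 − 28)²/28 = 1/28 = 0.036
summer: (22 − 23)²/23 = 1/23 = 0.043
autumn: (19 − 20)²/20 = 1/20 = 0.050
Sum = 0.44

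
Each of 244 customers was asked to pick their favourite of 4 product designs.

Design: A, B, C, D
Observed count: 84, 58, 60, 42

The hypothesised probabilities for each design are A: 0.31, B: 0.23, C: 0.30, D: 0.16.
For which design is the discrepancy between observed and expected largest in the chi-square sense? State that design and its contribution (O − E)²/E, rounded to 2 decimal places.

Expected counts E_i = n·p_i: 244×0.31 = 75.64, 244×0.23 = 56.12, 244×0.30 = 73.2, 244×0.16 = 39.04.
χ² = (84−75.64)²/75.64 + (58−56.12)²/56.12 + (60−73.2)²/73.2 + (42−39.04)²/39.04
   = 0.924 + 0.063 + 2.380 + 0.224
The largest term is for C: 2.38.

C, 2.38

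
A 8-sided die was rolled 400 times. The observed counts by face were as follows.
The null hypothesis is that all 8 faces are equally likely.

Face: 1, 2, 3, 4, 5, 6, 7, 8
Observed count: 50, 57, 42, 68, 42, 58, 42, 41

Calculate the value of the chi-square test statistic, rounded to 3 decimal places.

14.200

Under H₀ each category has probability 1/8, so each expected count is 400/8 = 50.
cat         O        E   (O−E)²/E
1          50       50     0.0000
2          57       50     0.9800
3          42       50     1.2800
4          68       50     6.4800
5          42       50     1.2800
6          58       50     1.2800
7          42       50     1.2800
8          41       50     1.6200
Sum = 14.200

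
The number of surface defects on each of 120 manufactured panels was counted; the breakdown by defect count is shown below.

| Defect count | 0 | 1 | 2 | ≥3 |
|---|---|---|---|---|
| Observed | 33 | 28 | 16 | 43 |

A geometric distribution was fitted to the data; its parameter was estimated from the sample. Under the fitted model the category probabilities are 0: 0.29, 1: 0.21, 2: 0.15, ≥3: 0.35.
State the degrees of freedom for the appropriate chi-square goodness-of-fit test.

2

There are k = 4 categories and 1 parameter estimated from the data, so df = 4 − 1 − 1 = 2.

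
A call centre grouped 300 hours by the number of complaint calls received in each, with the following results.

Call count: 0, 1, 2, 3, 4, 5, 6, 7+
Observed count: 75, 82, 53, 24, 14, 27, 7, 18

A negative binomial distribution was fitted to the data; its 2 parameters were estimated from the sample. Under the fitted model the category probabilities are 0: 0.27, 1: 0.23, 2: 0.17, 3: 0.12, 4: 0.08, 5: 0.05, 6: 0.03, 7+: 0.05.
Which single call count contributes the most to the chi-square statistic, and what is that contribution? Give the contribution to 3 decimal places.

5, 9.600

Expected counts E_i = n·p_i: 300×0.27 = 81, 300×0.23 = 69, 300×0.17 = 51, 300×0.12 = 36, 300×0.08 = 24, 300×0.05 = 15, 300×0.03 = 9, 300×0.05 = 15.
0: (75 − 81)²/81 = 36/81 = 0.4444
1: (82 − 69)²/69 = 169/69 = 2.4493
2: (53 − 51)²/51 = 4/51 = 0.0784
3: (24 − 36)²/36 = 144/36 = 4.0000
4: (14 − 24)²/24 = 100/24 = 4.1667
5: (27 − 15)²/15 = 144/15 = 9.6000
6: (7 − 9)²/9 = 4/9 = 0.4444
7+: (18 − 15)²/15 = 9/15 = 0.6000
The largest term is for 5: 9.600.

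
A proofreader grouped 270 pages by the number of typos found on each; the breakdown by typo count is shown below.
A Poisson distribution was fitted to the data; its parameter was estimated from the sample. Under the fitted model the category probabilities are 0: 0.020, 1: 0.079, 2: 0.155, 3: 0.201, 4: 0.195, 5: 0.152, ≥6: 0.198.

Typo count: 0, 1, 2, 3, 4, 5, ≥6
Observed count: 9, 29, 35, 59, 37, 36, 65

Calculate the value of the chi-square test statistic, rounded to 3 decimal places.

14.453

Expected counts E_i = n·p_i: 270×0.020 = 5.4, 270×0.079 = 21.33, 270×0.155 = 41.85, 270×0.201 = 54.27, 270×0.195 = 52.65, 270×0.152 = 41.04, 270×0.198 = 53.46.
0: (9 − 5.4)²/5.4 = 12.96/5.4 = 2.4000
1: (29 − 21.33)²/21.33 = 58.8289/21.33 = 2.7580
2: (35 − 41.85)²/41.85 = 46.9225/41.85 = 1.1212
3: (59 − 54.27)²/54.27 = 22.3729/54.27 = 0.4123
4: (37 − 52.65)²/52.65 = 244.9225/52.65 = 4.6519
5: (36 − 41.04)²/41.04 = 25.4016/41.04 = 0.6189
≥6: (65 − 53.46)²/53.46 = 133.1716/53.46 = 2.4911
Sum = 14.453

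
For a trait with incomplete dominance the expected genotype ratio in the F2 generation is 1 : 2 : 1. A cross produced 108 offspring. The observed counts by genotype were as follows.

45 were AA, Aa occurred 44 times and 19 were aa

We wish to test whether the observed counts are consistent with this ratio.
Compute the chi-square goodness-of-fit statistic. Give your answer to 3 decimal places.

Ratio total = 4. Expected counts: 108×1/4 = 27, 108×2/4 = 54, 108×1/4 = 27.
χ² = (45−27)²/27 + (44−54)²/54 + (19−27)²/27
   = 12.0000 + 1.8519 + 2.3704
Sum = 16.222

16.222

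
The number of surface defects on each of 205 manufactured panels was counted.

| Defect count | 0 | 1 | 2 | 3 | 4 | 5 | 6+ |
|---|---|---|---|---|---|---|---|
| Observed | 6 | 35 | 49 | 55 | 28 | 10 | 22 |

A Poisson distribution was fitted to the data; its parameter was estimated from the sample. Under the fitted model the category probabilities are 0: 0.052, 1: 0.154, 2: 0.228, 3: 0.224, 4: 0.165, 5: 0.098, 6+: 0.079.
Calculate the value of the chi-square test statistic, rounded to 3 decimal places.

12.466

Expected counts E_i = n·p_i: 205×0.052 = 10.66, 205×0.154 = 31.57, 205×0.228 = 46.74, 205×0.224 = 45.92, 205×0.165 = 33.825, 205×0.098 = 20.09, 205×0.079 = 16.195.
cat         O        E   (O−E)²/E
0           6    10.66     2.0371
1          35    31.57     0.3727
2          49    46.74     0.1093
3          55    45.92     1.7954
4          28   33.825     1.0031
5          10    20.09     5.0676
6+         22   16.195     2.0808
Sum = 12.466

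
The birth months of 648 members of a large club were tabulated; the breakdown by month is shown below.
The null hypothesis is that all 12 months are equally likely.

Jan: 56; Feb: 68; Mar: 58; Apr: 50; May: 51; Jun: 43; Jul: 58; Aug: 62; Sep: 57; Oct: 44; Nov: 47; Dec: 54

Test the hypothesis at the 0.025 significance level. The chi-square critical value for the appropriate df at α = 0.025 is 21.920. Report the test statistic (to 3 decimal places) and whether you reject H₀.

Expected count for each of the 12 categories: 648/12 = 54.
Jan: (56 − 54)²/54 = 4/54 = 0.0741
Feb: (68 − 54)²/54 = 196/54 = 3.6296
Mar: (58 − 54)²/54 = 16/54 = 0.2963
Apr: (50 − 54)²/54 = 16/54 = 0.2963
May: (51 − 54)²/54 = 9/54 = 0.1667
Jun: (43 − 54)²/54 = 121/54 = 2.2407
Jul: (58 − 54)²/54 = 16/54 = 0.2963
Aug: (62 − 54)²/54 = 64/54 = 1.1852
Sep: (57 − 54)²/54 = 9/54 = 0.1667
Oct: (44 − 54)²/54 = 100/54 = 1.8519
Nov: (47 − 54)²/54 = 49/54 = 0.9074
Dec: (54 − 54)²/54 = 0/54 = 0.0000
Sum = 11.111
df = 11. Since 11.111 < 21.920, we do not reject H₀.

11.111; do not reject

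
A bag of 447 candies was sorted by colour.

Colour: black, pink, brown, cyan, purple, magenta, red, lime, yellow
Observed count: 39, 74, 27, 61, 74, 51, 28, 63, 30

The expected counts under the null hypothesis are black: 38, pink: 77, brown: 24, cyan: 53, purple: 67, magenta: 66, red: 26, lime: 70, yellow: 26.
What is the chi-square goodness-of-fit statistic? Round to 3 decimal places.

7.335

cat          O        E   (O−E)²/E
black       39       38     0.0263
pink        74       77     0.1169
brown       27       24     0.3750
cyan        61       53     1.2075
purple      74       67     0.7313
magenta     51       66     3.4091
red         28       26     0.1538
lime        63       70     0.7000
yellow      30       26     0.6154
Sum = 7.335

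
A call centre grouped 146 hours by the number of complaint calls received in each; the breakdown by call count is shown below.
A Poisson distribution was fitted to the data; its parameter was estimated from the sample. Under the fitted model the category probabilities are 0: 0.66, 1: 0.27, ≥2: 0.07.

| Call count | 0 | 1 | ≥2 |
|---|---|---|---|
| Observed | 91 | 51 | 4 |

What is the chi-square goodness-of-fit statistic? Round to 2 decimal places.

7.49

Expected counts E_i = n·p_i: 146×0.66 = 96.36, 146×0.27 = 39.42, 146×0.07 = 10.22.
cat         O        E   (O−E)²/E
0          91    96.36      0.298
1          51    39.42      3.402
≥2          4    10.22      3.786
Sum = 7.49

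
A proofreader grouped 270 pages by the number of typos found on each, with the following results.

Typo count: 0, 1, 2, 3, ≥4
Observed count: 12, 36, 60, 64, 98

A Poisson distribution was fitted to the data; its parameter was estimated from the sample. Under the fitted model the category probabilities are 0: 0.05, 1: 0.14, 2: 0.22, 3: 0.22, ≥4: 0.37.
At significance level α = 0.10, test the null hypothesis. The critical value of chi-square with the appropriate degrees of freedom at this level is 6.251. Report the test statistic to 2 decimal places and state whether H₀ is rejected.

0.65; do not reject

Expected counts E_i = n·p_i: 270×0.05 = 13.5, 270×0.14 = 37.8, 270×0.22 = 59.4, 270×0.22 = 59.4, 270×0.37 = 99.9.
χ² = (12−13.5)²/13.5 + (36−37.8)²/37.8 + (60−59.4)²/59.4 + (64−59.4)²/59.4 + (98−99.9)²/99.9
   = 0.167 + 0.086 + 0.006 + 0.356 + 0.036
Sum = 0.65
df = 3. Since 0.65 < 6.251, we do not reject H₀.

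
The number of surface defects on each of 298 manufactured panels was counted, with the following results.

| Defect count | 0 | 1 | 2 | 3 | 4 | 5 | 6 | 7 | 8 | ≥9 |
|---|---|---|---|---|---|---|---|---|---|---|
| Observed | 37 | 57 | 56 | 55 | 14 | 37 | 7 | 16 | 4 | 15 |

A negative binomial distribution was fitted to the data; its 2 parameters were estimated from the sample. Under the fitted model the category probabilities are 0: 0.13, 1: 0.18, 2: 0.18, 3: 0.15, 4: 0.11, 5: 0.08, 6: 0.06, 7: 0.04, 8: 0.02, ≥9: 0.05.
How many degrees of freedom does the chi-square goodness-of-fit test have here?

7

There are k = 10 categories and 2 parameters estimated from the data, so df = 10 − 1 − 2 = 7.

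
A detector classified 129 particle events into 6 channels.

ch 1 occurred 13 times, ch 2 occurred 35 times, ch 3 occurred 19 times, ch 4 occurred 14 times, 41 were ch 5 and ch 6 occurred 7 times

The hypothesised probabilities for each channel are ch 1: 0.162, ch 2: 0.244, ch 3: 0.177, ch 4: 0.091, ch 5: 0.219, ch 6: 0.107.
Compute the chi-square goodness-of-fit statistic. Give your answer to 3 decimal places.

13.565

Expected counts E_i = n·p_i: 129×0.162 = 20.898, 129×0.244 = 31.476, 129×0.177 = 22.833, 129×0.091 = 11.739, 129×0.219 = 28.251, 129×0.107 = 13.803.
χ² = (13−20.898)²/20.898 + (35−31.476)²/31.476 + (19−22.833)²/22.833 + (14−11.739)²/11.739 + (41−28.251)²/28.251 + (7−13.803)²/13.803
   = 2.9849 + 0.3945 + 0.6434 + 0.4355 + 5.7533 + 3.3530
Sum = 13.565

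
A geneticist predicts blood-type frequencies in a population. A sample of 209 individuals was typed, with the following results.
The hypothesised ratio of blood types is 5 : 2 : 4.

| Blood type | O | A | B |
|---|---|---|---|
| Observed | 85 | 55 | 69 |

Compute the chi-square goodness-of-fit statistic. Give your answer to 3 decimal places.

9.303

Ratio total = 11. Expected counts: 209×5/11 = 95, 209×2/11 = 38, 209×4/11 = 76.
cat         O        E   (O−E)²/E
O          85       95     1.0526
A          55       38     7.6053
B          69       76     0.6447
Sum = 9.303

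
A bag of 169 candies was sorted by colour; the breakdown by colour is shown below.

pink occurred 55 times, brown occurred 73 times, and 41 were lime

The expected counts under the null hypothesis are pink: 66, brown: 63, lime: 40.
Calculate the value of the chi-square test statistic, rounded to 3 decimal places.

3.446

χ² = (55−66)²/66 + (73−63)²/63 + (41−40)²/40
   = 1.8333 + 1.5873 + 0.0250
Sum = 3.446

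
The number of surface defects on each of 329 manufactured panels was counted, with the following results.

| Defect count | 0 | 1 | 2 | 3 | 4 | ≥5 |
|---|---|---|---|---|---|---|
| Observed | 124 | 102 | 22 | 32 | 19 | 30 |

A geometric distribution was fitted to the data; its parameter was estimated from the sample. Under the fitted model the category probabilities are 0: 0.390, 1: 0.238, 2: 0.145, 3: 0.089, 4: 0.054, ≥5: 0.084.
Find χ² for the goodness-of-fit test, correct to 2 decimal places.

Expected counts E_i = n·p_i: 329×0.390 = 128.31, 329×0.238 = 78.302, 329×0.145 = 47.705, 329×0.089 = 29.281, 329×0.054 = 17.766, 329×0.084 = 27.636.
χ² = (124−128.31)²/128.31 + (102−78.302)²/78.302 + (22−47.705)²/47.705 + (32−29.281)²/29.281 + (19−17.766)²/17.766 + (30−27.636)²/27.636
   = 0.145 + 7.172 + 13.851 + 0.252 + 0.086 + 0.202
Sum = 21.71

21.71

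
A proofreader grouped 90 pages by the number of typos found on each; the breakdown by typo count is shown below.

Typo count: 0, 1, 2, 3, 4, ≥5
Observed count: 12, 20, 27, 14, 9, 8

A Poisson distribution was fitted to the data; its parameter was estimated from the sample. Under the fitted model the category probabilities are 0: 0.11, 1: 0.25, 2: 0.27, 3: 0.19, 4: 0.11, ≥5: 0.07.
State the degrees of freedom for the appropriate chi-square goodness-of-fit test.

There are k = 6 categories and 1 parameter estimated from the data, so df = 6 − 1 − 1 = 4.

4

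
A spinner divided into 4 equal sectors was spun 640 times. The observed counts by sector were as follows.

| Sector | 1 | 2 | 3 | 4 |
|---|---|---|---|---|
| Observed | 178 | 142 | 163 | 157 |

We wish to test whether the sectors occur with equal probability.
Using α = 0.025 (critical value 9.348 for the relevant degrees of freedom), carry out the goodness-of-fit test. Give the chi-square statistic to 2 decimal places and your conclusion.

4.16; do not reject

Expected count for each of the 4 categories: 640/4 = 160.
cat         O        E   (O−E)²/E
1         178      160      2.025
2         142      160      2.025
3         163      160      0.056
4         157      160      0.056
Sum = 4.16
df = 3. Since 4.16 < 9.348, we do not reject H₀.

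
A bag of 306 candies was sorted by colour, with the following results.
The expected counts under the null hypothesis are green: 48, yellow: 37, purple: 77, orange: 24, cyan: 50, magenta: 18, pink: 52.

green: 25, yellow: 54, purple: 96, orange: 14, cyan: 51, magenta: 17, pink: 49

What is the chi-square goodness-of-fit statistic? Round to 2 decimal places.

χ² = (25−48)²/48 + (54−37)²/37 + (96−77)²/77 + (14−24)²/24 + (51−50)²/50 + (17−18)²/18 + (49−52)²/52
   = 11.021 + 7.811 + 4.688 + 4.167 + 0.020 + 0.056 + 0.173
Sum = 27.94

27.94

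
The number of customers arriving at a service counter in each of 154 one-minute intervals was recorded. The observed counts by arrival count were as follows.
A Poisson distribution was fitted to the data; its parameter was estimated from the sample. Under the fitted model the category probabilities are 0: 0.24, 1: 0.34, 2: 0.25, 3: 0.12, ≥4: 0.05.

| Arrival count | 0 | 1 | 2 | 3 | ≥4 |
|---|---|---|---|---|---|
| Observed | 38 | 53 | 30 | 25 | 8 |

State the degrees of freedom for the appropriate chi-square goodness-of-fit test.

There are k = 5 categories and 1 parameter estimated from the data, so df = 5 − 1 − 1 = 3.

3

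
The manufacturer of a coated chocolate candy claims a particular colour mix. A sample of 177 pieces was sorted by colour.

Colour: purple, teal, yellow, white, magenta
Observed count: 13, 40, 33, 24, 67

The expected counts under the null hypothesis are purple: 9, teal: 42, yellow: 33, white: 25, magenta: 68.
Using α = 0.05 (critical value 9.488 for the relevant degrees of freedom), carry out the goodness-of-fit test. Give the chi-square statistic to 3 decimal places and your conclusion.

purple: (13 − 9)²/9 = 16/9 = 1.7778
teal: (40 − 42)²/42 = 4/42 = 0.0952
yellow: (33 − 33)²/33 = 0/33 = 0.0000
white: (24 − 25)²/25 = 1/25 = 0.0400
magenta: (67 − 68)²/68 = 1/68 = 0.0147
Sum = 1.928
df = 4. Since 1.928 < 9.488, we do not reject H₀.

1.928; do not reject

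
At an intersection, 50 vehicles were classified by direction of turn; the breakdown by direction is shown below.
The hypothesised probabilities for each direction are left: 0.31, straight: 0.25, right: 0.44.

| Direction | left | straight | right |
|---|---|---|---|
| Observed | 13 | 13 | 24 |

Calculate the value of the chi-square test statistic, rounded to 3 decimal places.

Expected counts E_i = n·p_i: 50×0.31 = 15.5, 50×0.25 = 12.5, 50×0.44 = 22.
left: (13 − 15.5)²/15.5 = 6.25/15.5 = 0.4032
straight: (13 − 12.5)²/12.5 = 0.25/12.5 = 0.0200
right: (24 − 22)²/22 = 4/22 = 0.1818
Sum = 0.605

0.605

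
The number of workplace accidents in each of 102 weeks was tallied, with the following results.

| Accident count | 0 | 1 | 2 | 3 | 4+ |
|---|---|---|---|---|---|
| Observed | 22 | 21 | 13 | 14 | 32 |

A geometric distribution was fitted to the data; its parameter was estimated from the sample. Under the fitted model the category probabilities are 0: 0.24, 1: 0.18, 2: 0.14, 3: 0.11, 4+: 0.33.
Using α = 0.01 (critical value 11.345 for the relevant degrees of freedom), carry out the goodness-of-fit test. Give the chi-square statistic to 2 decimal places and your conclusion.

Expected counts E_i = n·p_i: 102×0.24 = 24.48, 102×0.18 = 18.36, 102×0.14 = 14.28, 102×0.11 = 11.22, 102×0.33 = 33.66.
χ² = (22−24.48)²/24.48 + (21−18.36)²/18.36 + (13−14.28)²/14.28 + (14−11.22)²/11.22 + (32−33.66)²/33.66
   = 0.251 + 0.380 + 0.115 + 0.689 + 0.082
Sum = 1.52
df = 3. Since 1.52 < 11.345, we do not reject H₀.

1.52; do not reject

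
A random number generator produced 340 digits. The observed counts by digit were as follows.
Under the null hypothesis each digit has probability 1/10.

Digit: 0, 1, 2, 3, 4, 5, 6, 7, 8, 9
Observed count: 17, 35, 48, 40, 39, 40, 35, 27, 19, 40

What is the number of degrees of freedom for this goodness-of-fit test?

There are k = 10 categories and no parameters were estimated from the data, so df = 10 − 1 = 9.

9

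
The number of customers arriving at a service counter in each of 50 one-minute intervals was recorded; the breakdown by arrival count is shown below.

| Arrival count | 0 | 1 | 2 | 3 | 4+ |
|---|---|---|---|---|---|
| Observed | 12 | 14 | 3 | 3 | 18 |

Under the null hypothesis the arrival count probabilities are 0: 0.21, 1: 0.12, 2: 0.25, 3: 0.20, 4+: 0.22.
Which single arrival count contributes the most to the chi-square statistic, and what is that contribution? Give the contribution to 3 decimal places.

1, 10.667

Expected counts E_i = n·p_i: 50×0.21 = 10.5, 50×0.12 = 6, 50×0.25 = 12.5, 50×0.20 = 10, 50×0.22 = 11.
0: (12 − 10.5)²/10.5 = 2.25/10.5 = 0.2143
1: (14 − 6)²/6 = 64/6 = 10.6667
2: (3 − 12.5)²/12.5 = 90.25/12.5 = 7.2200
3: (3 − 10)²/10 = 49/10 = 4.9000
4+: (18 − 11)²/11 = 49/11 = 4.4545
The largest term is for 1: 10.667.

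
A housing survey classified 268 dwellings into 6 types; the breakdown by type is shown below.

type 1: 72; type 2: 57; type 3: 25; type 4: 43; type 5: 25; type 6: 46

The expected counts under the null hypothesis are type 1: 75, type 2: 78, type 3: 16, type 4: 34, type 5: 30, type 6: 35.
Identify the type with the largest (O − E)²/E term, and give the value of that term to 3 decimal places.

type 2, 5.654

χ² = (72−75)²/75 + (57−78)²/78 + (25−16)²/16 + (43−34)²/34 + (25−30)²/30 + (46−35)²/35
   = 0.1200 + 5.6538 + 5.0625 + 2.3824 + 0.8333 + 3.4571
The largest term is for type 2: 5.654.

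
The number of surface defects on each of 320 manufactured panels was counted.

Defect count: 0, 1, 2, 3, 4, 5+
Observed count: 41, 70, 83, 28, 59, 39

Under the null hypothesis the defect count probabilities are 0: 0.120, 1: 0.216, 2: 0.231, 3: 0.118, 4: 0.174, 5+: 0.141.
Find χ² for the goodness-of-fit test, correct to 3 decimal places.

4.853

Expected counts E_i = n·p_i: 320×0.120 = 38.4, 320×0.216 = 69.12, 320×0.231 = 73.92, 320×0.118 = 37.76, 320×0.174 = 55.68, 320×0.141 = 45.12.
cat         O        E   (O−E)²/E
0          41     38.4     0.1760
1          70    69.12     0.0112
2          83    73.92     1.1153
3          28    37.76     2.5227
4          59    55.68     0.1980
5+         39    45.12     0.8301
Sum = 4.853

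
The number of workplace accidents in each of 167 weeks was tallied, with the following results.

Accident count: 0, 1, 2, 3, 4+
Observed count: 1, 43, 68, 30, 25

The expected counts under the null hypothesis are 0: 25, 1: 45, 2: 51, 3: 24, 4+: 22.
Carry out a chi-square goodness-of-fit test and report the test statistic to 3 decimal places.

30.705

χ² = (1−25)²/25 + (43−45)²/45 + (68−51)²/51 + (30−24)²/24 + (25−22)²/22
   = 23.0400 + 0.0889 + 5.6667 + 1.5000 + 0.4091
Sum = 30.705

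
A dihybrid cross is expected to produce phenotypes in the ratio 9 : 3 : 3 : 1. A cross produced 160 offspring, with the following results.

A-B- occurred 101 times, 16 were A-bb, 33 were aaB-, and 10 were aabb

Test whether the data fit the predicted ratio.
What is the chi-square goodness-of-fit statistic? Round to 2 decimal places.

Ratio total = 16. Expected counts: 160×9/16 = 90, 160×3/16 = 30, 160×3/16 = 30, 160×1/16 = 10.
χ² = (101−90)²/90 + (16−30)²/30 + (33−30)²/30 + (10−10)²/10
   = 1.344 + 6.533 + 0.300 + 0.000
Sum = 8.18

8.18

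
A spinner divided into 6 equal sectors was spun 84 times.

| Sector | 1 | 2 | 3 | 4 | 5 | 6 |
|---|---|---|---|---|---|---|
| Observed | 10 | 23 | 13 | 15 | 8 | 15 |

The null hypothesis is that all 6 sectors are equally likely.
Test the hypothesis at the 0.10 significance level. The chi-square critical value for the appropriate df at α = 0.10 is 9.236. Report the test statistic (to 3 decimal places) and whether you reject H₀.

Under H₀ each category has probability 1/6, so each expected count is 84/6 = 14.
1: (10 − 14)²/14 = 16/14 = 1.1429
2: (23 − 14)²/14 = 81/14 = 5.7857
3: (13 − 14)²/14 = 1/14 = 0.0714
4: (15 − 14)²/14 = 1/14 = 0.0714
5: (8 − 14)²/14 = 36/14 = 2.5714
6: (15 − 14)²/14 = 1/14 = 0.0714
Sum = 9.714
df = 5. Since 9.714 > 9.236, we reject H₀.

9.714; reject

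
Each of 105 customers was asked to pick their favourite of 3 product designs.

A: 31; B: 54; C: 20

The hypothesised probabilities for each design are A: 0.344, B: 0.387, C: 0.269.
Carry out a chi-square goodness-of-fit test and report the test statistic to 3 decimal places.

Expected counts E_i = n·p_i: 105×0.344 = 36.12, 105×0.387 = 40.635, 105×0.269 = 28.245.
χ² = (31−36.12)²/36.12 + (54−40.635)²/40.635 + (20−28.245)²/28.245
   = 0.7258 + 4.3958 + 2.4068
Sum = 7.528

7.528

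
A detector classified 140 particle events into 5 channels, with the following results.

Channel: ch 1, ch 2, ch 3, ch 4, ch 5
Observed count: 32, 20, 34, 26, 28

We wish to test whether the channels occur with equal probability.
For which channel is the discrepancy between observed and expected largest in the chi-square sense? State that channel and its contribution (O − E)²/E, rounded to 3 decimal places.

Expected count for each of the 5 categories: 140/5 = 28.
χ² = (32−28)²/28 + (20−28)²/28 + (34−28)²/28 + (26−28)²/28 + (28−28)²/28
   = 0.5714 + 2.2857 + 1.2857 + 0.1429 + 0.0000
The largest term is for ch 2: 2.286.

ch 2, 2.286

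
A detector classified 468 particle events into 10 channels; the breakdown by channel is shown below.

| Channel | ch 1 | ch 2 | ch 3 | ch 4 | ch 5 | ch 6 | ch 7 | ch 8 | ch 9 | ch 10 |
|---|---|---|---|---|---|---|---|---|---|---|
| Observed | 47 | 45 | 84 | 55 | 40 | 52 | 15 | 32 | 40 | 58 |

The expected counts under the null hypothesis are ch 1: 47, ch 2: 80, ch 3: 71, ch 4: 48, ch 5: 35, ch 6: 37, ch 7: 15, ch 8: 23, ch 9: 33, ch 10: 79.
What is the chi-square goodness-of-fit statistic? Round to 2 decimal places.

36.10

ch 1: (47 − 47)²/47 = 0/47 = 0.000
ch 2: (45 − 80)²/80 = 1225/80 = 15.313
ch 3: (84 − 71)²/71 = 169/71 = 2.380
ch 4: (55 − 48)²/48 = 49/48 = 1.021
ch 5: (40 − 35)²/35 = 25/35 = 0.714
ch 6: (52 − 37)²/37 = 225/37 = 6.081
ch 7: (15 − 15)²/15 = 0/15 = 0.000
ch 8: (32 − 23)²/23 = 81/23 = 3.522
ch 9: (40 − 33)²/33 = 49/33 = 1.485
ch 10: (58 − 79)²/79 = 441/79 = 5.582
Sum = 36.10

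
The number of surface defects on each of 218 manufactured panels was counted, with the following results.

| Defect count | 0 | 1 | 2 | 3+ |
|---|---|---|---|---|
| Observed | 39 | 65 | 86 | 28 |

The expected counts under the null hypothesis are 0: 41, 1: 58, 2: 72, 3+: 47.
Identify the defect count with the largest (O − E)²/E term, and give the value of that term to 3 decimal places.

3+, 7.681

0: (39 − 41)²/41 = 4/41 = 0.0976
1: (65 − 58)²/58 = 49/58 = 0.8448
2: (86 − 72)²/72 = 196/72 = 2.7222
3+: (28 − 47)²/47 = 361/47 = 7.6809
The largest term is for 3+: 7.681.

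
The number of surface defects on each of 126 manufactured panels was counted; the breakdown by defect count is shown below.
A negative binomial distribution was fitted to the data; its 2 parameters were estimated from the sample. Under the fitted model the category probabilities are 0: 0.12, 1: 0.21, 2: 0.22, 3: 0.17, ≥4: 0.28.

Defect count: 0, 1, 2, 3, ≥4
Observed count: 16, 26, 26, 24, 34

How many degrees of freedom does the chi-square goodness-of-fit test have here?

There are k = 5 categories and 2 parameters estimated from the data, so df = 5 − 1 − 2 = 2.

2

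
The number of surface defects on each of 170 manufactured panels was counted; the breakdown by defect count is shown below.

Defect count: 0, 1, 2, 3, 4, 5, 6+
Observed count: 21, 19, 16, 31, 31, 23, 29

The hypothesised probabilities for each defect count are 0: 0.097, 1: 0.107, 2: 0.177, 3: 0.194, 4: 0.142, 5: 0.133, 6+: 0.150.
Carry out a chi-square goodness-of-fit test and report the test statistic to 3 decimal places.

10.423

Expected counts E_i = n·p_i: 170×0.097 = 16.49, 170×0.107 = 18.19, 170×0.177 = 30.09, 170×0.194 = 32.98, 170×0.142 = 24.14, 170×0.133 = 22.61, 170×0.150 = 25.5.
0: (21 − 16.49)²/16.49 = 20.3401/16.49 = 1.2335
1: (19 − 18.19)²/18.19 = 0.6561/18.19 = 0.0361
2: (16 − 30.09)²/30.09 = 198.5281/30.09 = 6.5978
3: (31 − 32.98)²/32.98 = 3.9204/32.98 = 0.1189
4: (31 − 24.14)²/24.14 = 47.0596/24.14 = 1.9494
5: (23 − 22.61)²/22.61 = 0.1521/22.61 = 0.0067
6+: (29 − 25.5)²/25.5 = 12.25/25.5 = 0.4804
Sum = 10.423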